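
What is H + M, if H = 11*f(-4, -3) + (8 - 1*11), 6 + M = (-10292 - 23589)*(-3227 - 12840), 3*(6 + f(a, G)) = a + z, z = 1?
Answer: 544365941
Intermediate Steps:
f(a, G) = -17/3 + a/3 (f(a, G) = -6 + (a + 1)/3 = -6 + (1 + a)/3 = -6 + (1/3 + a/3) = -17/3 + a/3)
M = 544366021 (M = -6 + (-10292 - 23589)*(-3227 - 12840) = -6 - 33881*(-16067) = -6 + 544366027 = 544366021)
H = -80 (H = 11*(-17/3 + (1/3)*(-4)) + (8 - 1*11) = 11*(-17/3 - 4/3) + (8 - 11) = 11*(-7) - 3 = -77 - 3 = -80)
H + M = -80 + 544366021 = 544365941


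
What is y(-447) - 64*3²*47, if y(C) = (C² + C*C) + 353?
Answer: 372899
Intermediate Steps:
y(C) = 353 + 2*C² (y(C) = (C² + C²) + 353 = 2*C² + 353 = 353 + 2*C²)
y(-447) - 64*3²*47 = (353 + 2*(-447)²) - 64*3²*47 = (353 + 2*199809) - 64*9*47 = (353 + 399618) - 576*47 = 399971 - 1*27072 = 399971 - 27072 = 372899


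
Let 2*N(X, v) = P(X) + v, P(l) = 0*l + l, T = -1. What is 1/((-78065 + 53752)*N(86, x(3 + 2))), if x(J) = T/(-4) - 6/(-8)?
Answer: -2/2115231 ≈ -9.4552e-7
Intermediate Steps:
P(l) = l (P(l) = 0 + l = l)
x(J) = 1 (x(J) = -1/(-4) - 6/(-8) = -1*(-1/4) - 6*(-1/8) = 1/4 + 3/4 = 1)
N(X, v) = X/2 + v/2 (N(X, v) = (X + v)/2 = X/2 + v/2)
1/((-78065 + 53752)*N(86, x(3 + 2))) = 1/((-78065 + 53752)*((1/2)*86 + (1/2)*1)) = 1/((-24313)*(43 + 1/2)) = -1/(24313*87/2) = -1/24313*2/87 = -2/2115231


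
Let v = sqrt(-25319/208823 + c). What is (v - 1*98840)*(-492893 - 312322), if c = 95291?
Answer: 79587450600 - 805215*sqrt(4155353669256202)/208823 ≈ 7.9339e+10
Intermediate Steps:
v = sqrt(4155353669256202)/208823 (v = sqrt(-25319/208823 + 95291) = sqrt(19898927174/208823) = sqrt(4155353669256202)/208823 ≈ 308.69)
(v - 1*98840)*(-492893 - 312322) = (sqrt(4155353669256202)/208823 - 1*98840)*(-492893 - 312322) = (sqrt(4155353669256202)/208823 - 98840)*(-805215) = (-98840 + sqrt(4155353669256202)/208823)*(-805215) = 79587450600 - 805215*sqrt(4155353669256202)/208823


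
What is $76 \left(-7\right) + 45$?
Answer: $-487$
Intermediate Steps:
$76 \left(-7\right) + 45 = -532 + 45 = -487$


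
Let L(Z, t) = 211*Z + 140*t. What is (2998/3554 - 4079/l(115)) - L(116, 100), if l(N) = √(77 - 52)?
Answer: -349100148/8885 ≈ -39291.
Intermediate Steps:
l(N) = 5 (l(N) = √25 = 5)
L(Z, t) = 140*t + 211*Z
(2998/3554 - 4079/l(115)) - L(116, 100) = (2998/3554 - 4079/5) - (140*100 + 211*116) = (2998*(1/3554) - 4079*⅕) - (14000 + 24476) = (1499/1777 - 4079/5) - 1*38476 = -7240888/8885 - 38476 = -349100148/8885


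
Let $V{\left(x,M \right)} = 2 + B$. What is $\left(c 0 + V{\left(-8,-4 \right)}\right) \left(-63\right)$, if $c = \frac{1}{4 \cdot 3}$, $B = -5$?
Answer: $189$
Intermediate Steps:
$c = \frac{1}{12} \approx 0.083333$
$V{\left(x,M \right)} = -3$ ($V{\left(x,M \right)} = 2 - 5 = -3$)
$\left(c 0 + V{\left(-8,-4 \right)}\right) \left(-63\right) = \left(\frac{1}{12} \cdot 0 - 3\right) \left(-63\right) = \left(0 - 3\right) \left(-63\right) = \left(-3\right) \left(-63\right) = 189$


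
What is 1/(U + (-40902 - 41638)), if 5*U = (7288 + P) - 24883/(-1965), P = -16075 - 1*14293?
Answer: -9825/856282817 ≈ -1.1474e-5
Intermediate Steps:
P = -30368 (P = -16075 - 14293 = -30368)
U = -45327317/9825 (U = ((7288 - 30368) - 24883/(-1965))/5 = (-23080 - 24883*(-1/1965))/5 = (-23080 + 24883/1965)/5 = (1/5)*(-45327317/1965) = -45327317/9825 ≈ -4613.5)
1/(U + (-40902 - 41638)) = 1/(-45327317/9825 + (-40902 - 41638)) = 1/(-45327317/9825 - 82540) = 1/(-856282817/9825) = -9825/856282817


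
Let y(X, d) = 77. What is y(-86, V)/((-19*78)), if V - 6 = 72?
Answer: -77/1482 ≈ -0.051957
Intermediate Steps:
V = 78 (V = 6 + 72 = 78)
y(-86, V)/((-19*78)) = 77/((-19*78)) = 77/(-1482) = 77*(-1/1482) = -77/1482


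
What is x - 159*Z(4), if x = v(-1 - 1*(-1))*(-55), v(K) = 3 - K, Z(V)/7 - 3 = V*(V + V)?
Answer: -39120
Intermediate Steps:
Z(V) = 21 + 14*V² (Z(V) = 21 + 7*(V*(V + V)) = 21 + 7*(V*(2*V)) = 21 + 7*(2*V²) = 21 + 14*V²)
x = -165 (x = (3 - (-1 - 1*(-1)))*(-55) = (3 - (-1 + 1))*(-55) = (3 - 1*0)*(-55) = (3 + 0)*(-55) = 3*(-55) = -165)
x - 159*Z(4) = -165 - 159*(21 + 14*4²) = -165 - 159*(21 + 14*16) = -165 - 159*(21 + 224) = -165 - 159*245 = -165 - 38955 = -39120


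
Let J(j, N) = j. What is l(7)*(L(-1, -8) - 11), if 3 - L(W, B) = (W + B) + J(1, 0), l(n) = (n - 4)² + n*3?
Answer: 0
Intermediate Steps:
l(n) = (-4 + n)² + 3*n
L(W, B) = 2 - B - W (L(W, B) = 3 - ((W + B) + 1) = 3 - ((B + W) + 1) = 3 - (1 + B + W) = 3 + (-1 - B - W) = 2 - B - W)
l(7)*(L(-1, -8) - 11) = ((-4 + 7)² + 3*7)*((2 - 1*(-8) - 1*(-1)) - 11) = (3² + 21)*((2 + 8 + 1) - 11) = (9 + 21)*(11 - 11) = 30*0 = 0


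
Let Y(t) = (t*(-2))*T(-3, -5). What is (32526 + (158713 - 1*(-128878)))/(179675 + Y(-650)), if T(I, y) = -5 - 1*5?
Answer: 320117/166675 ≈ 1.9206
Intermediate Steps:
T(I, y) = -10 (T(I, y) = -5 - 5 = -10)
Y(t) = 20*t (Y(t) = (t*(-2))*(-10) = -2*t*(-10) = 20*t)
(32526 + (158713 - 1*(-128878)))/(179675 + Y(-650)) = (32526 + (158713 - 1*(-128878)))/(179675 + 20*(-650)) = (32526 + (158713 + 128878))/(179675 - 13000) = (32526 + 287591)/166675 = 320117*(1/166675) = 320117/166675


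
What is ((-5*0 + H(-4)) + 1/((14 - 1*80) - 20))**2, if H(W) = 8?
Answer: 471969/7396 ≈ 63.814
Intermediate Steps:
((-5*0 + H(-4)) + 1/((14 - 1*80) - 20))**2 = ((-5*0 + 8) + 1/((14 - 1*80) - 20))**2 = ((0 + 8) + 1/((14 - 80) - 20))**2 = (8 + 1/(-66 - 20))**2 = (8 + 1/(-86))**2 = (8 - 1/86)**2 = (687/86)**2 = 471969/7396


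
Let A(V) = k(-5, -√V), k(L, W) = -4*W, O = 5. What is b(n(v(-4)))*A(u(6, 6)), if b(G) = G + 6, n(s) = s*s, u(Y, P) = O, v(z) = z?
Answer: 88*√5 ≈ 196.77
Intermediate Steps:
u(Y, P) = 5
n(s) = s²
A(V) = 4*√V (A(V) = -(-4)*√V = 4*√V)
b(G) = 6 + G
b(n(v(-4)))*A(u(6, 6)) = (6 + (-4)²)*(4*√5) = (6 + 16)*(4*√5) = 22*(4*√5) = 88*√5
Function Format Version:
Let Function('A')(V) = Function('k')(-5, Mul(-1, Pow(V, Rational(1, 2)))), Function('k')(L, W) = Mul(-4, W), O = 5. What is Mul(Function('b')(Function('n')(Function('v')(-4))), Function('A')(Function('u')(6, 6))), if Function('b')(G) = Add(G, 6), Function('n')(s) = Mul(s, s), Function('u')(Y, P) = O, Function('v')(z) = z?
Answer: Mul(88, Pow(5, Rational(1, 2))) ≈ 196.77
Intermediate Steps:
Function('u')(Y, P) = 5
Function('n')(s) = Pow(s, 2)
Function('A')(V) = Mul(4, Pow(V, Rational(1, 2))) (Function('A')(V) = Mul(-4, Mul(-1, Pow(V, Rational(1, 2)))) = Mul(4, Pow(V, Rational(1, 2))))
Function('b')(G) = Add(6, G)
Mul(Function('b')(Function('n')(Function('v')(-4))), Function('A')(Function('u')(6, 6))) = Mul(Add(6, Pow(-4, 2)), Mul(4, Pow(5, Rational(1, 2)))) = Mul(Add(6, 16), Mul(4, Pow(5, Rational(1, 2)))) = Mul(22, Mul(4, Pow(5, Rational(1, 2)))) = Mul(88, Pow(5, Rational(1, 2)))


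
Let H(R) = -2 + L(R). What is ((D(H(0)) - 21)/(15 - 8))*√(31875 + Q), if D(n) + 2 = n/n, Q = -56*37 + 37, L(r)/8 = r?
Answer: -88*√1865/7 ≈ -542.91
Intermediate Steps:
L(r) = 8*r
Q = -2035 (Q = -2072 + 37 = -2035)
H(R) = -2 + 8*R
D(n) = -1 (D(n) = -2 + n/n = -2 + 1 = -1)
((D(H(0)) - 21)/(15 - 8))*√(31875 + Q) = ((-1 - 21)/(15 - 8))*√(31875 - 2035) = (-22/7)*√29840 = (-22*⅐)*(4*√1865) = -88*√1865/7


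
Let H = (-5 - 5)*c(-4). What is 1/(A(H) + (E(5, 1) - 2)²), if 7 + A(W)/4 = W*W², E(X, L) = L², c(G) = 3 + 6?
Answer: -1/2916027 ≈ -3.4293e-7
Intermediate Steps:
c(G) = 9
H = -90 (H = (-5 - 5)*9 = -10*9 = -90)
A(W) = -28 + 4*W³ (A(W) = -28 + 4*(W*W²) = -28 + 4*W³)
1/(A(H) + (E(5, 1) - 2)²) = 1/((-28 + 4*(-90)³) + (1² - 2)²) = 1/((-28 + 4*(-729000)) + (1 - 2)²) = 1/((-28 - 2916000) + (-1)²) = 1/(-2916028 + 1) = 1/(-2916027) = -1/2916027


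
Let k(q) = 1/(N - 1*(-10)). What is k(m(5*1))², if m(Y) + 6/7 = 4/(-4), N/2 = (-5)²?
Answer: 1/3600 ≈ 0.00027778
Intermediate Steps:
N = 50 (N = 2*(-5)² = 2*25 = 50)
m(Y) = -13/7 (m(Y) = -6/7 + 4/(-4) = -6/7 + 4*(-¼) = -6/7 - 1 = -13/7)
k(q) = 1/60 (k(q) = 1/(50 - 1*(-10)) = 1/(50 + 10) = 1/60)
k(m(5*1))² = (1/60)² = 1/3600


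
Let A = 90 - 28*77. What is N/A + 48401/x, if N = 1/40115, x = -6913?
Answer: -4011358240503/572932779670 ≈ -7.0014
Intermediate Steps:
A = -2066 (A = 90 - 2156 = -2066)
N = 1/40115 ≈ 2.4928e-5
N/A + 48401/x = (1/40115)/(-2066) + 48401/(-6913) = (1/40115)*(-1/2066) + 48401*(-1/6913) = -1/82877590 - 48401/6913 = -4011358240503/572932779670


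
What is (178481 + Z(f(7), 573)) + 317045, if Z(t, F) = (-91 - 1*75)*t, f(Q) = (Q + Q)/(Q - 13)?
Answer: 1487740/3 ≈ 4.9591e+5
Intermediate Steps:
f(Q) = 2*Q/(-13 + Q) (f(Q) = (2*Q)/(-13 + Q) = 2*Q/(-13 + Q))
Z(t, F) = -166*t (Z(t, F) = (-91 - 75)*t = -166*t)
(178481 + Z(f(7), 573)) + 317045 = (178481 - 332*7/(-13 + 7)) + 317045 = (178481 - 332*7/(-6)) + 317045 = (178481 - 332*7*(-1)/6) + 317045 = (178481 - 166*(-7/3)) + 317045 = (178481 + 1162/3) + 317045 = 536605/3 + 317045 = 1487740/3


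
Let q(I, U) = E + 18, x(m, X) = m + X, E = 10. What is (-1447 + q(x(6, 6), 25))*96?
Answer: -136224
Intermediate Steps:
x(m, X) = X + m
q(I, U) = 28 (q(I, U) = 10 + 18 = 28)
(-1447 + q(x(6, 6), 25))*96 = (-1447 + 28)*96 = -1419*96 = -136224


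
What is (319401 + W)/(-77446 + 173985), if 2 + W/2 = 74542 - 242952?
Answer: -917/5081 ≈ -0.18048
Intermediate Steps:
W = -336824 (W = -4 + 2*(74542 - 242952) = -4 + 2*(-168410) = -4 - 336820 = -336824)
(319401 + W)/(-77446 + 173985) = (319401 - 336824)/(-77446 + 173985) = -17423/96539 = -17423*1/96539 = -917/5081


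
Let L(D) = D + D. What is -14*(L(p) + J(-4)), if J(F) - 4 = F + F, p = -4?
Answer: 168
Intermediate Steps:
J(F) = 4 + 2*F (J(F) = 4 + (F + F) = 4 + 2*F)
L(D) = 2*D
-14*(L(p) + J(-4)) = -14*(2*(-4) + (4 + 2*(-4))) = -14*(-8 + (4 - 8)) = -14*(-8 - 4) = -14*(-12) = 168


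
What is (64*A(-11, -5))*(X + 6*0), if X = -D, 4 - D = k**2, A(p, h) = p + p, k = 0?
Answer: 5632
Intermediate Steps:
A(p, h) = 2*p
D = 4 (D = 4 - 1*0**2 = 4 - 1*0 = 4 + 0 = 4)
X = -4 (X = -1*4 = -4)
(64*A(-11, -5))*(X + 6*0) = (64*(2*(-11)))*(-4 + 6*0) = (64*(-22))*(-4 + 0) = -1408*(-4) = 5632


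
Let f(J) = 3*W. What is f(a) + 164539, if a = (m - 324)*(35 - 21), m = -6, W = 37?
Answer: 164650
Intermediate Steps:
a = -4620 (a = (-6 - 324)*(35 - 21) = -330*14 = -4620)
f(J) = 111 (f(J) = 3*37 = 111)
f(a) + 164539 = 111 + 164539 = 164650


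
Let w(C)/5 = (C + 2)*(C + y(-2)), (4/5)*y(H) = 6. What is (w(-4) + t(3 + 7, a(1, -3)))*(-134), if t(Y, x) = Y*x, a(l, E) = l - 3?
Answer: 7370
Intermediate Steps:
a(l, E) = -3 + l
y(H) = 15/2 (y(H) = (5/4)*6 = 15/2)
w(C) = 5*(2 + C)*(15/2 + C) (w(C) = 5*((C + 2)*(C + 15/2)) = 5*((2 + C)*(15/2 + C)) = 5*(2 + C)*(15/2 + C))
(w(-4) + t(3 + 7, a(1, -3)))*(-134) = ((75 + 5*(-4)**2 + (95/2)*(-4)) + (3 + 7)*(-3 + 1))*(-134) = ((75 + 5*16 - 190) + 10*(-2))*(-134) = ((75 + 80 - 190) - 20)*(-134) = (-35 - 20)*(-134) = -55*(-134) = 7370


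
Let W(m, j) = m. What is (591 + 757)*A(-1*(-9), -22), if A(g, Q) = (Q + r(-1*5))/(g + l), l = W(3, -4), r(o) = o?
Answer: -3033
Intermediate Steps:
l = 3
A(g, Q) = (-5 + Q)/(3 + g) (A(g, Q) = (Q - 1*5)/(g + 3) = (Q - 5)/(3 + g) = (-5 + Q)/(3 + g))
(591 + 757)*A(-1*(-9), -22) = (591 + 757)*((-5 - 22)/(3 - 1*(-9))) = 1348*(-27/(3 + 9)) = 1348*(-27/12) = 1348*((1/12)*(-27)) = 1348*(-9/4) = -3033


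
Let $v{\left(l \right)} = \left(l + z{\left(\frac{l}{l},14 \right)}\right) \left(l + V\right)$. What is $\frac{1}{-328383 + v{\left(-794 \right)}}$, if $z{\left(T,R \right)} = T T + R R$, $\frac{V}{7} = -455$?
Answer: $\frac{1}{2047080} \approx 4.885 \cdot 10^{-7}$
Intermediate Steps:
$V = -3185$ ($V = 7 \left(-455\right) = -3185$)
$z{\left(T,R \right)} = R^{2} + T^{2}$ ($z{\left(T,R \right)} = T^{2} + R^{2} = R^{2} + T^{2}$)
$v{\left(l \right)} = \left(-3185 + l\right) \left(197 + l\right)$ ($v{\left(l \right)} = \left(l + \left(14^{2} + \left(\frac{l}{l}\right)^{2}\right)\right) \left(l - 3185\right) = \left(l + \left(196 + 1^{2}\right)\right) \left(-3185 + l\right) = \left(l + \left(196 + 1\right)\right) \left(-3185 + l\right) = \left(l + 197\right) \left(-3185 + l\right) = \left(197 + l\right) \left(-3185 + l\right) = \left(-3185 + l\right) \left(197 + l\right)$)
$\frac{1}{-328383 + v{\left(-794 \right)}} = \frac{1}{-328383 - \left(-1745027 - 630436\right)} = \frac{1}{-328383 + \left(-627445 + 630436 + 2372472\right)} = \frac{1}{-328383 + 2375463} = \frac{1}{2047080}$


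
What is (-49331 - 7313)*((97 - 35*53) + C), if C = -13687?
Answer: 874866580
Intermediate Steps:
(-49331 - 7313)*((97 - 35*53) + C) = (-49331 - 7313)*((97 - 35*53) - 13687) = -56644*((97 - 1855) - 13687) = -56644*(-1758 - 13687) = -56644*(-15445) = 874866580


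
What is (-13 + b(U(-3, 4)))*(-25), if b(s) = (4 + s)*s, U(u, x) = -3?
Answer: 400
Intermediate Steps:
b(s) = s*(4 + s)
(-13 + b(U(-3, 4)))*(-25) = (-13 - 3*(4 - 3))*(-25) = (-13 - 3*1)*(-25) = (-13 - 3)*(-25) = -16*(-25) = 400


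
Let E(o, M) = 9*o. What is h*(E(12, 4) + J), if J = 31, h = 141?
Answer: 19599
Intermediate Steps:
h*(E(12, 4) + J) = 141*(9*12 + 31) = 141*(108 + 31) = 141*139 = 19599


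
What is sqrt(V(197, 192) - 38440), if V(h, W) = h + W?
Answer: I*sqrt(38051) ≈ 195.07*I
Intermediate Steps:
V(h, W) = W + h
sqrt(V(197, 192) - 38440) = sqrt((192 + 197) - 38440) = sqrt(389 - 38440) = sqrt(-38051) = I*sqrt(38051)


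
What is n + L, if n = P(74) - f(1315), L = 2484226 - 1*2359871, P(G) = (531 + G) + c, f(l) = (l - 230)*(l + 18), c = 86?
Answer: -1321259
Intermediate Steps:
f(l) = (-230 + l)*(18 + l)
P(G) = 617 + G (P(G) = (531 + G) + 86 = 617 + G)
L = 124355 (L = 2484226 - 2359871 = 124355)
n = -1445614 (n = (617 + 74) - (-4140 + 1315**2 - 212*1315) = 691 - (-4140 + 1729225 - 278780) = 691 - 1*1446305 = 691 - 1446305 = -1445614)
n + L = -1445614 + 124355 = -1321259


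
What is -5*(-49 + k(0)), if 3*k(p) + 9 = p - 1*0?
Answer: 260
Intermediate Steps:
k(p) = -3 + p/3 (k(p) = -3 + (p - 1*0)/3 = -3 + (p + 0)/3 = -3 + p/3)
-5*(-49 + k(0)) = -5*(-49 + (-3 + (1/3)*0)) = -5*(-49 + (-3 + 0)) = -5*(-49 - 3) = -5*(-52) = 260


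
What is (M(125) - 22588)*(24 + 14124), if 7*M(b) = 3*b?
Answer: -2231719668/7 ≈ -3.1882e+8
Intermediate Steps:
M(b) = 3*b/7 (M(b) = (3*b)/7 = 3*b/7)
(M(125) - 22588)*(24 + 14124) = ((3/7)*125 - 22588)*(24 + 14124) = (375/7 - 22588)*14148 = -157741/7*14148 = -2231719668/7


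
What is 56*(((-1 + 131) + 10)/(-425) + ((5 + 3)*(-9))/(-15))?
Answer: 4256/17 ≈ 250.35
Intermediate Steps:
56*(((-1 + 131) + 10)/(-425) + ((5 + 3)*(-9))/(-15)) = 56*((130 + 10)*(-1/425) + (8*(-9))*(-1/15)) = 56*(140*(-1/425) - 72*(-1/15)) = 56*(-28/85 + 24/5) = 56*(76/17) = 4256/17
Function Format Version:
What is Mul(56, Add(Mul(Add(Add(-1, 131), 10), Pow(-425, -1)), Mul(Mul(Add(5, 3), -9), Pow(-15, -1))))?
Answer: Rational(4256, 17) ≈ 250.35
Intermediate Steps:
Mul(56, Add(Mul(Add(Add(-1, 131), 10), Pow(-425, -1)), Mul(Mul(Add(5, 3), -9), Pow(-15, -1)))) = Mul(56, Add(Mul(Add(130, 10), Rational(-1, 425)), Mul(Mul(8, -9), Rational(-1, 15)))) = Mul(56, Add(Mul(140, Rational(-1, 425)), Mul(-72, Rational(-1, 15)))) = Mul(56, Add(Rational(-28, 85), Rational(24, 5))) = Mul(56, Rational(76, 17)) = Rational(4256, 17)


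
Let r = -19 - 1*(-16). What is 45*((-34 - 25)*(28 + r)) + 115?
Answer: -66260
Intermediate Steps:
r = -3 (r = -19 + 16 = -3)
45*((-34 - 25)*(28 + r)) + 115 = 45*((-34 - 25)*(28 - 3)) + 115 = 45*(-59*25) + 115 = 45*(-1475) + 115 = -66375 + 115 = -66260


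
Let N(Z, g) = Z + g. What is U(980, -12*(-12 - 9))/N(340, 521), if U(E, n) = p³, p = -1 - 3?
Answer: -64/861 ≈ -0.074332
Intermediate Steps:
p = -4 (p = -1 - 1*3 = -1 - 3 = -4)
U(E, n) = -64 (U(E, n) = (-4)³ = -64)
U(980, -12*(-12 - 9))/N(340, 521) = -64/(340 + 521) = -64/861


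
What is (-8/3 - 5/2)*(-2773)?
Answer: 85963/6 ≈ 14327.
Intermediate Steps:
(-8/3 - 5/2)*(-2773) = -31/6*(-2773) = 85963/6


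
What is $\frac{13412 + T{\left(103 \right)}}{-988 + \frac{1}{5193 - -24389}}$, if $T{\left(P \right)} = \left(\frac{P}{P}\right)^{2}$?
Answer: $- \frac{396783366}{29227015} \approx -13.576$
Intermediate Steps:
$T{\left(P \right)} = 1$ ($T{\left(P \right)} = 1^{2} = 1$)
$\frac{13412 + T{\left(103 \right)}}{-988 + \frac{1}{5193 - -24389}} = \frac{13412 + 1}{-988 + \frac{1}{5193 - -24389}} = \frac{13413}{-988 + \frac{1}{5193 + 24389}} = \frac{13413}{-988 + \frac{1}{29582}} = \frac{13413}{- \frac{29227015}{29582}} = 13413 \left(- \frac{29582}{29227015}\right) = - \frac{396783366}{29227015}$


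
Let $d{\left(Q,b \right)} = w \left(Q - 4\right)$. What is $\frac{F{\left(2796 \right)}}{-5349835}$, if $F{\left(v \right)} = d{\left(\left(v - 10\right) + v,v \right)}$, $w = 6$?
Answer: $- \frac{33468}{5349835} \approx -0.0062559$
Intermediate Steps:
$d{\left(Q,b \right)} = -24 + 6 Q$ ($d{\left(Q,b \right)} = 6 \left(Q - 4\right) = 6 \left(-4 + Q\right) = -24 + 6 Q$)
$F{\left(v \right)} = -84 + 12 v$ ($F{\left(v \right)} = -24 + 6 \left(\left(v - 10\right) + v\right) = -24 + 6 \left(\left(-10 + v\right) + v\right) = -24 + 6 \left(-10 + 2 v\right) = -24 + \left(-60 + 12 v\right) = -84 + 12 v$)
$\frac{F{\left(2796 \right)}}{-5349835} = \frac{-84 + 12 \cdot 2796}{-5349835} = \left(-84 + 33552\right) \left(- \frac{1}{5349835}\right) = 33468 \left(- \frac{1}{5349835}\right) = - \frac{33468}{5349835}$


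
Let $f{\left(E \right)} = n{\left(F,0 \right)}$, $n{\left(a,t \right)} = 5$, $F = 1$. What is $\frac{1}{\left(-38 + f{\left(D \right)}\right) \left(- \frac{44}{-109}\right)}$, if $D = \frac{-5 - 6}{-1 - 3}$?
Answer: $- \frac{109}{1452} \approx -0.075069$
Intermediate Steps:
$D = \frac{11}{4}$ ($D = - \frac{11}{-4} = \left(-11\right) \left(- \frac{1}{4}\right) = \frac{11}{4} \approx 2.75$)
$f{\left(E \right)} = 5$
$\frac{1}{\left(-38 + f{\left(D \right)}\right) \left(- \frac{44}{-109}\right)} = \frac{1}{\left(-38 + 5\right) \left(- \frac{44}{-109}\right)} = \frac{1}{\left(-33\right) \left(\left(-44\right) \left(- \frac{1}{109}\right)\right)} = \frac{1}{\left(-33\right) \frac{44}{109}} = \frac{1}{- \frac{1452}{109}} = - \frac{109}{1452}$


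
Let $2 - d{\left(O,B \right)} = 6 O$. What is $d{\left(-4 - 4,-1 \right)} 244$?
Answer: $12200$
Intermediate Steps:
$d{\left(O,B \right)} = 2 - 6 O$
$d{\left(-4 - 4,-1 \right)} 244 = \left(2 - 6 \left(-4 - 4\right)\right) 244 = \left(2 - -48\right) 244 = \left(2 + 48\right) 244 = 50 \cdot 244 = 12200$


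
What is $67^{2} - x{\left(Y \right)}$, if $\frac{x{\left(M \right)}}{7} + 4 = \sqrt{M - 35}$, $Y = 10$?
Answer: $4517 - 35 i \approx 4517.0 - 35.0 i$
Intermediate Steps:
$x{\left(M \right)} = -28 + 7 \sqrt{-35 + M}$ ($x{\left(M \right)} = -28 + 7 \sqrt{M - 35} = -28 + 7 \sqrt{-35 + M}$)
$67^{2} - x{\left(Y \right)} = 67^{2} - \left(-28 + 7 \sqrt{-35 + 10}\right) = 4489 - \left(-28 + 7 \sqrt{-25}\right) = 4489 - \left(-28 + 7 \cdot 5 i\right) = 4489 - \left(-28 + 35 i\right) = 4489 + \left(28 - 35 i\right) = 4517 - 35 i$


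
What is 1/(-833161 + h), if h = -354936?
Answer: -1/1188097 ≈ -8.4168e-7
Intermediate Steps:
1/(-833161 + h) = 1/(-833161 - 354936) = 1/(-1188097) = -1/1188097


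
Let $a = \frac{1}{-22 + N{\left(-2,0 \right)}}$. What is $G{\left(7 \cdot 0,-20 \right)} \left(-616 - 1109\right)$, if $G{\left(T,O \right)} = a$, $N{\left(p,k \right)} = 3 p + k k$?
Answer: $\frac{1725}{28} \approx 61.607$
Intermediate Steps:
$N{\left(p,k \right)} = k^{2} + 3 p$ ($N{\left(p,k \right)} = 3 p + k^{2} = k^{2} + 3 p$)
$a = - \frac{1}{28}$ ($a = \frac{1}{-22 + \left(0^{2} + 3 \left(-2\right)\right)} = \frac{1}{-22 + \left(0 - 6\right)} = \frac{1}{-22 - 6} = \frac{1}{-28} = - \frac{1}{28} \approx -0.035714$)
$G{\left(T,O \right)} = - \frac{1}{28}$
$G{\left(7 \cdot 0,-20 \right)} \left(-616 - 1109\right) = - \frac{-616 - 1109}{28} = \left(- \frac{1}{28}\right) \left(-1725\right) = \frac{1725}{28}$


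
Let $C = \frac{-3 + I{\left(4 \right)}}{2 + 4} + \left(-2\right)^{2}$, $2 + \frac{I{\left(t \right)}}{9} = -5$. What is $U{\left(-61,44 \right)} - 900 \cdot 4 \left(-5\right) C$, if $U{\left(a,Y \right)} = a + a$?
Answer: $-126122$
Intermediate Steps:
$U{\left(a,Y \right)} = 2 a$
$I{\left(t \right)} = -63$ ($I{\left(t \right)} = -18 + 9 \left(-5\right) = -18 - 45 = -63$)
$C = -7$ ($C = \frac{-3 - 63}{2 + 4} + \left(-2\right)^{2} = - \frac{66}{6} + 4 = \left(-66\right) \frac{1}{6} + 4 = -11 + 4 = -7$)
$U{\left(-61,44 \right)} - 900 \cdot 4 \left(-5\right) C = 2 \left(-61\right) - 900 \cdot 4 \left(-5\right) \left(-7\right) = -122 - 900 \left(\left(-20\right) \left(-7\right)\right) = -122 - 900 \cdot 140 = -122 - 126000 = -126122$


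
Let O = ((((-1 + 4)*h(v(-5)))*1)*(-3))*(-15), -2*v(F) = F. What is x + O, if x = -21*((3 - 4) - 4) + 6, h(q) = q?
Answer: 897/2 ≈ 448.50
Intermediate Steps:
v(F) = -F/2
x = 111 (x = -21*(-1 - 4) + 6 = -21*(-5) + 6 = 105 + 6 = 111)
O = 675/2 (O = ((((-1 + 4)*(-½*(-5)))*1)*(-3))*(-15) = (((3*(5/2))*1)*(-3))*(-15) = (((15/2)*1)*(-3))*(-15) = ((15/2)*(-3))*(-15) = -45/2*(-15) = 675/2 ≈ 337.50)
x + O = 111 + 675/2 = 897/2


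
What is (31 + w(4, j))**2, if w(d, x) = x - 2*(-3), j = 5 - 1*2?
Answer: 1600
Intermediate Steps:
j = 3 (j = 5 - 2 = 3)
w(d, x) = 6 + x (w(d, x) = x + 6 = 6 + x)
(31 + w(4, j))**2 = (31 + (6 + 3))**2 = (31 + 9)**2 = 40**2 = 1600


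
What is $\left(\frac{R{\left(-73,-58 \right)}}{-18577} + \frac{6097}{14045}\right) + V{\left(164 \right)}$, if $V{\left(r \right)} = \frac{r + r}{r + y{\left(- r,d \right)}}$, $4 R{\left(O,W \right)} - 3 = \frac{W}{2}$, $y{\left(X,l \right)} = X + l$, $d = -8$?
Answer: $- \frac{1628325739}{40140610} \approx -40.566$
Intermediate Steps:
$R{\left(O,W \right)} = \frac{3}{4} + \frac{W}{8}$ ($R{\left(O,W \right)} = \frac{3}{4} + \frac{W \frac{1}{2}}{4} = \frac{3}{4} + \frac{\frac{1}{2} W}{4} = \frac{3}{4} + \frac{W}{8}$)
$V{\left(r \right)} = - \frac{r}{4}$ ($V{\left(r \right)} = \frac{r + r}{r - \left(8 + r\right)} = \frac{2 r}{r - \left(8 + r\right)} = \frac{2 r}{-8} = 2 r \left(- \frac{1}{8}\right) = - \frac{r}{4}$)
$\left(\frac{R{\left(-73,-58 \right)}}{-18577} + \frac{6097}{14045}\right) + V{\left(164 \right)} = \left(\frac{\frac{3}{4} + \frac{1}{8} \left(-58\right)}{-18577} + \frac{6097}{14045}\right) - 41 = \left(\left(\frac{3}{4} - \frac{29}{4}\right) \left(- \frac{1}{18577}\right) + 6097 \cdot \frac{1}{14045}\right) - 41 = \left(\left(- \frac{13}{2}\right) \left(- \frac{1}{18577}\right) + \frac{6097}{14045}\right) - 41 = \left(\frac{1}{2858} + \frac{6097}{14045}\right) - 41 = \frac{17439271}{40140610} - 41 = - \frac{1628325739}{40140610}$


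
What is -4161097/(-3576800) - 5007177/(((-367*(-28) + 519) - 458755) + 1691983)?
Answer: -12733170320369/4449621466400 ≈ -2.8616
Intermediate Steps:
-4161097/(-3576800) - 5007177/(((-367*(-28) + 519) - 458755) + 1691983) = -4161097*(-1/3576800) - 5007177/(((10276 + 519) - 458755) + 1691983) = 4161097/3576800 - 5007177/((10795 - 458755) + 1691983) = 4161097/3576800 - 5007177/(-447960 + 1691983) = 4161097/3576800 - 5007177/1244023 = -12733170320369/4449621466400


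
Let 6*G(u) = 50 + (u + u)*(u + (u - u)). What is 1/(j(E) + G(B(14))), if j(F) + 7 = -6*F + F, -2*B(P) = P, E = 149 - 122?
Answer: -3/352 ≈ -0.0085227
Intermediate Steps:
E = 27
B(P) = -P/2
G(u) = 25/3 + u**2/3 (G(u) = (50 + (u + u)*(u + (u - u)))/6 = (50 + (2*u)*(u + 0))/6 = (50 + (2*u)*u)/6 = (50 + 2*u**2)/6 = 25/3 + u**2/3)
j(F) = -7 - 5*F (j(F) = -7 + (-6*F + F) = -7 - 5*F)
1/(j(E) + G(B(14))) = 1/((-7 - 5*27) + (25/3 + (-1/2*14)**2/3)) = 1/((-7 - 135) + (25/3 + (1/3)*(-7)**2)) = 1/(-142 + (25/3 + (1/3)*49)) = 1/(-142 + (25/3 + 49/3)) = 1/(-142 + 74/3) = 1/(-352/3) = -3/352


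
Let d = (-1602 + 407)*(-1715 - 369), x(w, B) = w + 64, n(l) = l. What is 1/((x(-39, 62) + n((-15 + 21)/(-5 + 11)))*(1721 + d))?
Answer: 1/64794626 ≈ 1.5433e-8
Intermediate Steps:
x(w, B) = 64 + w
d = 2490380 (d = -1195*(-2084) = 2490380)
1/((x(-39, 62) + n((-15 + 21)/(-5 + 11)))*(1721 + d)) = 1/(((64 - 39) + (-15 + 21)/(-5 + 11))*(1721 + 2490380)) = 1/((25 + 6/6)*2492101) = 1/((25 + 6*(1/6))*2492101) = 1/((25 + 1)*2492101) = 1/(26*2492101) = 1/64794626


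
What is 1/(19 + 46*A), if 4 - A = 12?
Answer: -1/349 ≈ -0.0028653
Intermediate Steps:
A = -8 (A = 4 - 1*12 = 4 - 12 = -8)
1/(19 + 46*A) = 1/(19 + 46*(-8)) = 1/(19 - 368) = 1/(-349) = -1/349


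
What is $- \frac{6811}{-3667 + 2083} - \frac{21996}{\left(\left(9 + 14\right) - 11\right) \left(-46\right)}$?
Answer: $\frac{1608389}{36432} \approx 44.148$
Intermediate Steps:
$- \frac{6811}{-3667 + 2083} - \frac{21996}{\left(\left(9 + 14\right) - 11\right) \left(-46\right)} = - \frac{6811}{-1584} - \frac{21996}{\left(23 - 11\right) \left(-46\right)} = \left(-6811\right) \left(- \frac{1}{1584}\right) - \frac{21996}{12 \left(-46\right)} = \frac{6811}{1584} - \frac{21996}{-552} = \frac{6811}{1584} - - \frac{1833}{46} = \frac{6811}{1584} + \frac{1833}{46} = \frac{1608389}{36432}$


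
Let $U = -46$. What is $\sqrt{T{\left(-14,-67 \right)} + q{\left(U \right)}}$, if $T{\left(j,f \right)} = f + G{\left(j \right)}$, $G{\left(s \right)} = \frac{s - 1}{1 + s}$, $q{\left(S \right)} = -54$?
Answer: $\frac{i \sqrt{20254}}{13} \approx 10.947 i$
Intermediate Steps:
$G{\left(s \right)} = \frac{-1 + s}{1 + s}$
$T{\left(j,f \right)} = f + \frac{-1 + j}{1 + j}$
$\sqrt{T{\left(-14,-67 \right)} + q{\left(U \right)}} = \sqrt{\frac{-1 - 14 - 67 \left(1 - 14\right)}{1 - 14} - 54} = \sqrt{\frac{-1 - 14 - -871}{-13} - 54} = \sqrt{- \frac{-1 - 14 + 871}{13} - 54} = \sqrt{\left(- \frac{1}{13}\right) 856 - 54} = \sqrt{- \frac{856}{13} - 54} = \sqrt{- \frac{1558}{13}} = \frac{i \sqrt{20254}}{13}$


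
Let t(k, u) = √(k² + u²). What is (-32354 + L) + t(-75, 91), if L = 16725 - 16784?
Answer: -32413 + √13906 ≈ -32295.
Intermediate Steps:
L = -59
(-32354 + L) + t(-75, 91) = (-32354 - 59) + √((-75)² + 91²) = -32413 + √(5625 + 8281) = -32413 + √13906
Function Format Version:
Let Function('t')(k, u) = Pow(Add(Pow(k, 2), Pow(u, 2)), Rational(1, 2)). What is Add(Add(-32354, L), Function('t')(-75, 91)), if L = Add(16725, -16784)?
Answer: Add(-32413, Pow(13906, Rational(1, 2))) ≈ -32295.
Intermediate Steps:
L = -59
Add(Add(-32354, L), Function('t')(-75, 91)) = Add(Add(-32354, -59), Pow(Add(Pow(-75, 2), Pow(91, 2)), Rational(1, 2))) = Add(-32413, Pow(Add(5625, 8281), Rational(1, 2))) = Add(-32413, Pow(13906, Rational(1, 2)))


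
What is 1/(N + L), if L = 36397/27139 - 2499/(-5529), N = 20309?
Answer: 50017177/1015888534151 ≈ 4.9235e-5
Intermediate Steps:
L = 89686458/50017177 (L = 36397*(1/27139) - 2499*(-1/5529) = 36397/27139 + 833/1843 = 89686458/50017177 ≈ 1.7931)
1/(N + L) = 1/(20309 + 89686458/50017177) = 1/(1015888534151/50017177) = 50017177/1015888534151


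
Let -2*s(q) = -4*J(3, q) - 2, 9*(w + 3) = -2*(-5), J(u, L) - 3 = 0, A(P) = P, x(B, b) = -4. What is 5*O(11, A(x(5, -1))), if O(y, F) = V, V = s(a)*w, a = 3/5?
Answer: -595/9 ≈ -66.111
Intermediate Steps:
a = ⅗ (a = 3*(⅕) = ⅗ ≈ 0.60000)
J(u, L) = 3 (J(u, L) = 3 + 0 = 3)
w = -17/9 (w = -3 + (-2*(-5))/9 = -3 + (⅑)*10 = -3 + 10/9 = -17/9 ≈ -1.8889)
s(q) = 7 (s(q) = -(-4*3 - 2)/2 = -(-12 - 2)/2 = -½*(-14) = 7)
V = -119/9 (V = 7*(-17/9) = -119/9 ≈ -13.222)
O(y, F) = -119/9
5*O(11, A(x(5, -1))) = 5*(-119/9) = -595/9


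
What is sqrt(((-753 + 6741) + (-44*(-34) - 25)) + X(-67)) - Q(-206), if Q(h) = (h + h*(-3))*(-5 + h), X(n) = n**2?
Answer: 86932 + 2*sqrt(2987) ≈ 87041.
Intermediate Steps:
Q(h) = -2*h*(-5 + h) (Q(h) = (h - 3*h)*(-5 + h) = (-2*h)*(-5 + h) = -2*h*(-5 + h))
sqrt(((-753 + 6741) + (-44*(-34) - 25)) + X(-67)) - Q(-206) = sqrt(((-753 + 6741) + (-44*(-34) - 25)) + (-67)**2) - 2*(-206)*(5 - 1*(-206)) = sqrt((5988 + (1496 - 25)) + 4489) - 2*(-206)*(5 + 206) = sqrt((5988 + 1471) + 4489) - 2*(-206)*211 = sqrt(7459 + 4489) - 1*(-86932) = sqrt(11948) + 86932 = 2*sqrt(2987) + 86932 = 86932 + 2*sqrt(2987)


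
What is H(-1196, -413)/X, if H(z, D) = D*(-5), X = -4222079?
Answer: -2065/4222079 ≈ -0.00048910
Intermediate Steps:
H(z, D) = -5*D
H(-1196, -413)/X = -5*(-413)/(-4222079) = 2065*(-1/4222079) = -2065/4222079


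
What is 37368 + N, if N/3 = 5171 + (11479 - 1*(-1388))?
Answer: 91482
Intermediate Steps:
N = 54114 (N = 3*(5171 + (11479 - 1*(-1388))) = 3*(5171 + (11479 + 1388)) = 3*(5171 + 12867) = 3*18038 = 54114)
37368 + N = 37368 + 54114 = 91482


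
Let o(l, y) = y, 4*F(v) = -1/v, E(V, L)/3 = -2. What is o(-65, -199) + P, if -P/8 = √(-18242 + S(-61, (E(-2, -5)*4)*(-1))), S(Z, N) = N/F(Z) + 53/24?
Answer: -199 - 2*I*√1783266/3 ≈ -199.0 - 890.26*I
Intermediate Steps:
E(V, L) = -6 (E(V, L) = 3*(-2) = -6)
F(v) = -1/(4*v) (F(v) = (-1/v)/4 = -1/(4*v))
S(Z, N) = 53/24 - 4*N*Z (S(Z, N) = N/((-1/(4*Z))) + 53/24 = N*(-4*Z) + 53*(1/24) = -4*N*Z + 53/24 = 53/24 - 4*N*Z)
P = -2*I*√1783266/3 (P = -8*√(-18242 + (53/24 - 4*-6*4*(-1)*(-61))) = -8*√(-18242 + (53/24 - 4*(-24*(-1))*(-61))) = -8*√(-18242 + (53/24 - 4*24*(-61))) = -8*√(-18242 + (53/24 + 5856)) = -8*√(-18242 + 140597/24) = -2*I*√1783266/3 ≈ -890.26*I)
o(-65, -199) + P = -199 - 2*I*√1783266/3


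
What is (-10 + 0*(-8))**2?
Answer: 100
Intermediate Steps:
(-10 + 0*(-8))**2 = (-10 + 0)**2 = (-10)**2 = 100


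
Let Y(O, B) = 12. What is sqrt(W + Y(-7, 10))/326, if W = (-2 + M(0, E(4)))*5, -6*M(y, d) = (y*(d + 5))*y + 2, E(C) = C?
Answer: sqrt(3)/978 ≈ 0.0017710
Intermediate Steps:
M(y, d) = -1/3 - y**2*(5 + d)/6 (M(y, d) = -((y*(d + 5))*y + 2)/6 = -((y*(5 + d))*y + 2)/6 = -(y**2*(5 + d) + 2)/6 = -(2 + y**2*(5 + d))/6 = -1/3 - y**2*(5 + d)/6)
W = -35/3 (W = (-2 + (-1/3 - 5/6*0**2 - 1/6*4*0**2))*5 = (-2 + (-1/3 - 5/6*0 - 1/6*4*0))*5 = (-2 + (-1/3 + 0 + 0))*5 = (-2 - 1/3)*5 = -7/3*5 = -35/3 ≈ -11.667)
sqrt(W + Y(-7, 10))/326 = sqrt(-35/3 + 12)/326 = sqrt(1/3)*(1/326) = (sqrt(3)/3)*(1/326) = sqrt(3)/978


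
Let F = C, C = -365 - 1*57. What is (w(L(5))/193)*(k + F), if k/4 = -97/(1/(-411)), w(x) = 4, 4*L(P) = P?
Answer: 636184/193 ≈ 3296.3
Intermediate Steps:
C = -422 (C = -365 - 57 = -422)
L(P) = P/4
F = -422
k = 159468 (k = 4*(-97/(1/(-411))) = 4*(-97/(-1/411)) = 4*(-97*(-411)) = 4*39867 = 159468)
(w(L(5))/193)*(k + F) = (4/193)*(159468 - 422) = (4*(1/193))*159046 = (4/193)*159046 = 636184/193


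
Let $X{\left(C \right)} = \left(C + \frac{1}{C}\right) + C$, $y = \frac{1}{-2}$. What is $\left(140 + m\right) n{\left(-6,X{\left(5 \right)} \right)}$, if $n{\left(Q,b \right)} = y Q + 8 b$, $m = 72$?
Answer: $\frac{89676}{5} \approx 17935.0$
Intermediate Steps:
$y = - \frac{1}{2} \approx -0.5$
$X{\left(C \right)} = \frac{1}{C} + 2 C$
$n{\left(Q,b \right)} = 8 b - \frac{Q}{2}$ ($n{\left(Q,b \right)} = - \frac{Q}{2} + 8 b = 8 b - \frac{Q}{2}$)
$\left(140 + m\right) n{\left(-6,X{\left(5 \right)} \right)} = \left(140 + 72\right) \left(8 \left(\frac{1}{5} + 2 \cdot 5\right) - -3\right) = 212 \left(8 \left(\frac{1}{5} + 10\right) + 3\right) = 212 \left(8 \cdot \frac{51}{5} + 3\right) = 212 \left(\frac{408}{5} + 3\right) = 212 \cdot \frac{423}{5} = \frac{89676}{5}$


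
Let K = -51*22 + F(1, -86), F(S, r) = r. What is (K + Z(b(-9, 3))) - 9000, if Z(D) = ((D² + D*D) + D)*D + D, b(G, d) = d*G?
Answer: -48872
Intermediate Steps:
b(G, d) = G*d
K = -1208 (K = -51*22 - 86 = -1122 - 86 = -1208)
Z(D) = D + D*(D + 2*D²) (Z(D) = ((D² + D²) + D)*D + D = (2*D² + D)*D + D = (D + 2*D²)*D + D = D*(D + 2*D²) + D = D + D*(D + 2*D²))
(K + Z(b(-9, 3))) - 9000 = (-1208 + (-9*3)*(1 - 9*3 + 2*(-9*3)²)) - 9000 = (-1208 - 27*(1 - 27 + 2*(-27)²)) - 9000 = (-1208 - 27*(1 - 27 + 2*729)) - 9000 = (-1208 - 27*(1 - 27 + 1458)) - 9000 = (-1208 - 27*1432) - 9000 = (-1208 - 38664) - 9000 = -39872 - 9000 = -48872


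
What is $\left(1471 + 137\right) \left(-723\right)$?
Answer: $-1162584$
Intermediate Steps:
$\left(1471 + 137\right) \left(-723\right) = 1608 \left(-723\right) = -1162584$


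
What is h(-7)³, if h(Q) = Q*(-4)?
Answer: 21952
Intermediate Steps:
h(Q) = -4*Q
h(-7)³ = (-4*(-7))³ = 28³ = 21952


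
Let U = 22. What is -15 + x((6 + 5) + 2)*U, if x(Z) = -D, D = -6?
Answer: 117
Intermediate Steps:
x(Z) = 6 (x(Z) = -1*(-6) = 6)
-15 + x((6 + 5) + 2)*U = -15 + 6*22 = -15 + 132 = 117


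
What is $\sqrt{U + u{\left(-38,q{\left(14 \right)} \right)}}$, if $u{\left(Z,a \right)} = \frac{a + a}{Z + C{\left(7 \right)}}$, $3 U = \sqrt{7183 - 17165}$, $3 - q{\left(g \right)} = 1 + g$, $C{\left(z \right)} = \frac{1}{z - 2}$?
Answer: $\frac{\sqrt{280 + 147 i \sqrt{9982}}}{21} \approx 4.1197 + 4.0419 i$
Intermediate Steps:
$C{\left(z \right)} = \frac{1}{-2 + z}$
$q{\left(g \right)} = 2 - g$ ($q{\left(g \right)} = 3 - \left(1 + g\right) = 2 - g$)
$U = \frac{i \sqrt{9982}}{3}$ ($U = \frac{\sqrt{7183 - 17165}}{3} = \frac{\sqrt{-9982}}{3} = \frac{i \sqrt{9982}}{3} \approx 33.303 i$)
$u{\left(Z,a \right)} = \frac{2 a}{\frac{1}{5} + Z}$ ($u{\left(Z,a \right)} = \frac{a + a}{Z + \frac{1}{-2 + 7}} = \frac{2 a}{Z + \frac{1}{5}} = \frac{2 a}{\frac{1}{5} + Z}$)
$\sqrt{U + u{\left(-38,q{\left(14 \right)} \right)}} = \sqrt{\frac{i \sqrt{9982}}{3} + \frac{10 \left(2 - 14\right)}{1 + 5 \left(-38\right)}} = \sqrt{\frac{i \sqrt{9982}}{3} + \frac{10 \left(2 - 14\right)}{1 - 190}} = \sqrt{\frac{i \sqrt{9982}}{3} + 10 \left(-12\right) \frac{1}{-189}} = \sqrt{\frac{i \sqrt{9982}}{3} + 10 \left(-12\right) \left(- \frac{1}{189}\right)} = \sqrt{\frac{i \sqrt{9982}}{3} + \frac{40}{63}} = \sqrt{\frac{40}{63} + \frac{i \sqrt{9982}}{3}}$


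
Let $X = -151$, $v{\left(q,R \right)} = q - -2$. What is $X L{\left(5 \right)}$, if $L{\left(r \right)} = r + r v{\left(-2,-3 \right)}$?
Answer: $-755$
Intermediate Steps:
$v{\left(q,R \right)} = 2 + q$ ($v{\left(q,R \right)} = q + 2 = 2 + q$)
$L{\left(r \right)} = r$ ($L{\left(r \right)} = r + r \left(2 - 2\right) = r + r 0 = r + 0 = r$)
$X L{\left(5 \right)} = \left(-151\right) 5 = -755$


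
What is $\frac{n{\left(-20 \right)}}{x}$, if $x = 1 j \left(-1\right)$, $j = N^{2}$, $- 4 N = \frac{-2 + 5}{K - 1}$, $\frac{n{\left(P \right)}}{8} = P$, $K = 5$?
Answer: $\frac{40960}{9} \approx 4551.1$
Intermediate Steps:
$n{\left(P \right)} = 8 P$
$N = - \frac{3}{16}$ ($N = - \frac{\left(-2 + 5\right) \frac{1}{5 - 1}}{4} = - \frac{3 \cdot \frac{1}{4}}{4} = \left(- \frac{1}{4}\right) \frac{3}{4} = - \frac{3}{16} \approx -0.1875$)
$j = \frac{9}{256}$ ($j = \left(- \frac{3}{16}\right)^{2} = \frac{9}{256} \approx 0.035156$)
$x = - \frac{9}{256}$ ($x = 1 \cdot \frac{9}{256} \left(-1\right) = \frac{9}{256} \left(-1\right) = - \frac{9}{256} \approx -0.035156$)
$\frac{n{\left(-20 \right)}}{x} = \frac{8 \left(-20\right)}{- \frac{9}{256}} = \left(-160\right) \left(- \frac{256}{9}\right) = \frac{40960}{9}$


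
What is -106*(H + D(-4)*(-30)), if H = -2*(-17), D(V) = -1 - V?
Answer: 5936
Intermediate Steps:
H = 34
-106*(H + D(-4)*(-30)) = -106*(34 + (-1 - 1*(-4))*(-30)) = -106*(34 + (-1 + 4)*(-30)) = -106*(34 + 3*(-30)) = -106*(34 - 90) = -106*(-56) = 5936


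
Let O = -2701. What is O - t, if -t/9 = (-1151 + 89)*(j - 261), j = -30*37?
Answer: 13101317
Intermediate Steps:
j = -1110
t = -13104018 (t = -9*(-1151 + 89)*(-1110 - 261) = -(-9558)*(-1371) = -9*1456002 = -13104018)
O - t = -2701 - 1*(-13104018) = -2701 + 13104018 = 13101317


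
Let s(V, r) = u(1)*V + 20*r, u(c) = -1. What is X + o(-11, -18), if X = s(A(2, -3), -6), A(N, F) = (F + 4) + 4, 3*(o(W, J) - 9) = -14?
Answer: -362/3 ≈ -120.67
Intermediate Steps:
o(W, J) = 13/3 (o(W, J) = 9 + (⅓)*(-14) = 9 - 14/3 = 13/3)
A(N, F) = 8 + F (A(N, F) = (4 + F) + 4 = 8 + F)
s(V, r) = -V + 20*r
X = -125 (X = -(8 - 3) + 20*(-6) = -1*5 - 120 = -5 - 120 = -125)
X + o(-11, -18) = -125 + 13/3 = -362/3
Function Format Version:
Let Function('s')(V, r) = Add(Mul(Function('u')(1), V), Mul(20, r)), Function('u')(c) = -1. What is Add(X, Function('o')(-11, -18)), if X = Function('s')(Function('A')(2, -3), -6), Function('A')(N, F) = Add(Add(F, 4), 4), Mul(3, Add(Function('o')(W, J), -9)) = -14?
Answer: Rational(-362, 3) ≈ -120.67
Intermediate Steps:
Function('o')(W, J) = Rational(13, 3) (Function('o')(W, J) = Add(9, Mul(Rational(1, 3), -14)) = Add(9, Rational(-14, 3)) = Rational(13, 3))
Function('A')(N, F) = Add(8, F) (Function('A')(N, F) = Add(Add(4, F), 4) = Add(8, F))
Function('s')(V, r) = Add(Mul(-1, V), Mul(20, r))
X = -125 (X = Add(Mul(-1, Add(8, -3)), Mul(20, -6)) = Add(Mul(-1, 5), -120) = Add(-5, -120) = -125)
Add(X, Function('o')(-11, -18)) = Add(-125, Rational(13, 3)) = Rational(-362, 3)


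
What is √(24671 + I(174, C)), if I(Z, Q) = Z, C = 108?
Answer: √24845 ≈ 157.62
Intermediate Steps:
√(24671 + I(174, C)) = √(24671 + 174) = √24845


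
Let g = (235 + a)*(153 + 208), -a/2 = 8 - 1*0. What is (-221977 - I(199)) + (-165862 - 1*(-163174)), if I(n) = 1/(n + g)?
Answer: -17806498571/79258 ≈ -2.2467e+5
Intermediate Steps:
a = -16 (a = -2*(8 - 1*0) = -2*(8 + 0) = -2*8 = -16)
g = 79059 (g = (235 - 16)*(153 + 208) = 219*361 = 79059)
I(n) = 1/(79059 + n) (I(n) = 1/(n + 79059) = 1/(79059 + n))
(-221977 - I(199)) + (-165862 - 1*(-163174)) = (-221977 - 1/(79059 + 199)) + (-165862 - 1*(-163174)) = (-221977 - 1/79258) + (-165862 + 163174) = (-221977 - 1*1/79258) - 2688 = (-221977 - 1/79258) - 2688 = -17593453067/79258 - 2688 = -17806498571/79258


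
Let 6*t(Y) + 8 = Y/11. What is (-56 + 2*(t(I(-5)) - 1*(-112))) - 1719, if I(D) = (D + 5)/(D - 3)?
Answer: -4661/3 ≈ -1553.7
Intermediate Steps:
I(D) = (5 + D)/(-3 + D)
t(Y) = -4/3 + Y/66 (t(Y) = -4/3 + (Y/11)/6 = -4/3 + Y/66)
(-56 + 2*(t(I(-5)) - 1*(-112))) - 1719 = (-56 + 2*((-4/3 + ((5 - 5)/(-3 - 5))/66) - 1*(-112))) - 1719 = (-56 + 2*((-4/3 + (0/(-8))/66) + 112)) - 1719 = (-56 + 2*((-4/3 + (-⅛*0)/66) + 112)) - 1719 = (-56 + 2*((-4/3 + (1/66)*0) + 112)) - 1719 = (-56 + 2*((-4/3 + 0) + 112)) - 1719 = (-56 + 2*(-4/3 + 112)) - 1719 = (-56 + 2*(332/3)) - 1719 = (-56 + 664/3) - 1719 = 496/3 - 1719 = -4661/3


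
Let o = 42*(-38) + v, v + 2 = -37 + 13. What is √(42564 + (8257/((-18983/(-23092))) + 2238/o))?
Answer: 7*√254459148575635643/15395213 ≈ 229.36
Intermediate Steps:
v = -26 (v = -2 + (-37 + 13) = -2 - 24 = -26)
o = -1622 (o = 42*(-38) - 26 = -1596 - 26 = -1622)
√(42564 + (8257/((-18983/(-23092))) + 2238/o)) = √(42564 + (8257/((-18983/(-23092))) + 2238/(-1622))) = √(42564 + (8257/((-18983*(-1/23092))) + 2238*(-1/1622))) = √(42564 + (8257/(18983/23092) - 1119/811)) = √(42564 + (8257*(23092/18983) - 1119/811)) = √(42564 + (190670644/18983 - 1119/811)) = √(42564 + 154612650307/15395213) = √(809894496439/15395213) = 7*√254459148575635643/15395213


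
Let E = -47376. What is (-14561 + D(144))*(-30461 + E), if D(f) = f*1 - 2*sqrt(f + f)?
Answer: 1122176029 + 1868088*sqrt(2) ≈ 1.1248e+9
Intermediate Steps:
D(f) = f - 2*sqrt(2)*sqrt(f)
(-14561 + D(144))*(-30461 + E) = (-14561 + (144 - 2*sqrt(2)*sqrt(144)))*(-30461 - 47376) = (-14561 + (144 - 2*sqrt(2)*12))*(-77837) = (-14561 + (144 - 24*sqrt(2)))*(-77837) = (-14417 - 24*sqrt(2))*(-77837) = 1122176029 + 1868088*sqrt(2)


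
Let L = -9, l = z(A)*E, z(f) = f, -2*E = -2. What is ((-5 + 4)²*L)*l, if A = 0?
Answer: 0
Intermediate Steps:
E = 1 (E = -½*(-2) = 1)
l = 0 (l = 0*1 = 0)
((-5 + 4)²*L)*l = ((-5 + 4)²*(-9))*0 = ((-1)²*(-9))*0 = (1*(-9))*0 = -9*0 = 0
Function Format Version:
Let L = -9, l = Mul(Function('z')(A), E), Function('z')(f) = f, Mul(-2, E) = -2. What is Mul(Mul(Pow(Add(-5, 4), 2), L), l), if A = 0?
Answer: 0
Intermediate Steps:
E = 1 (E = Mul(Rational(-1, 2), -2) = 1)
l = 0 (l = Mul(0, 1) = 0)
Mul(Mul(Pow(Add(-5, 4), 2), L), l) = Mul(Mul(Pow(Add(-5, 4), 2), -9), 0) = Mul(Mul(Pow(-1, 2), -9), 0) = Mul(Mul(1, -9), 0) = Mul(-9, 0) = 0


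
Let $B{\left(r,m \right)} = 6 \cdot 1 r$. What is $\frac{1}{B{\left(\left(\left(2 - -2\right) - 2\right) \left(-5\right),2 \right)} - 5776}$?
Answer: $- \frac{1}{5836} \approx -0.00017135$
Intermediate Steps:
$B{\left(r,m \right)} = 6 r$
$\frac{1}{B{\left(\left(\left(2 - -2\right) - 2\right) \left(-5\right),2 \right)} - 5776} = \frac{1}{6 \left(\left(2 - -2\right) - 2\right) \left(-5\right) - 5776} = \frac{1}{6 \left(\left(2 + 2\right) - 2\right) \left(-5\right) - 5776} = \frac{1}{6 \left(4 - 2\right) \left(-5\right) - 5776} = \frac{1}{6 \cdot 2 \left(-5\right) - 5776} = \frac{1}{6 \left(-10\right) - 5776} = \frac{1}{-60 - 5776} = \frac{1}{-5836} = - \frac{1}{5836}$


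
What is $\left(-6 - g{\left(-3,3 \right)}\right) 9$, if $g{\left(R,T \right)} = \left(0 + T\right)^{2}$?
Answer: $-135$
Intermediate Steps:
$g{\left(R,T \right)} = T^{2}$
$\left(-6 - g{\left(-3,3 \right)}\right) 9 = \left(-6 - 3^{2}\right) 9 = \left(-6 - 9\right) 9 = \left(-15\right) 9 = -135$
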